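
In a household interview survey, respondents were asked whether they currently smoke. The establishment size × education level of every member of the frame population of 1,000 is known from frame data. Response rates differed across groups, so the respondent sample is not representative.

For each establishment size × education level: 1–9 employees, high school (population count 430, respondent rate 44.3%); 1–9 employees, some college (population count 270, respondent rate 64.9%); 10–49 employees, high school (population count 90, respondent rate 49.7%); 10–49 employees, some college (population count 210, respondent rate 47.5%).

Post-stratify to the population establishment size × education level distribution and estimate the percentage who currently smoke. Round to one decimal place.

51.0%

Weight each group's respondent value by its population share:
  1–9 employees, high school: (430/1,000) × 44.3 = 19.049
  1–9 employees, some college: (270/1,000) × 64.9 = 17.523
  10–49 employees, high school: (90/1,000) × 49.7 = 4.473
  10–49 employees, some college: (210/1,000) × 47.5 = 9.975
Post-stratified estimate = 51.02 → 51.0%.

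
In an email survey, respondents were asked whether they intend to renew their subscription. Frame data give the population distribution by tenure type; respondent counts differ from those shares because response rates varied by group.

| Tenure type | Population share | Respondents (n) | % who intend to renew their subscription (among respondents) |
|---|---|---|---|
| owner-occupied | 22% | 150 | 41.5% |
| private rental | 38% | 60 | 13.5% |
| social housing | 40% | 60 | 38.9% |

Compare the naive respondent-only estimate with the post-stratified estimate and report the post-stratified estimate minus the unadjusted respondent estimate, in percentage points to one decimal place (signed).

Unadjusted (pooled respondent) estimate weights by respondent counts:
  (150/270)×41.5 + (60/270)×13.5 + (60/270)×38.9 = 34.7%
Post-stratifying to population shares instead:
  0.22×41.5 + 0.38×13.5 + 0.4×38.9 = 29.82%
Difference = 29.82 − 34.7 = -4.88 pp.

-4.9 percentage points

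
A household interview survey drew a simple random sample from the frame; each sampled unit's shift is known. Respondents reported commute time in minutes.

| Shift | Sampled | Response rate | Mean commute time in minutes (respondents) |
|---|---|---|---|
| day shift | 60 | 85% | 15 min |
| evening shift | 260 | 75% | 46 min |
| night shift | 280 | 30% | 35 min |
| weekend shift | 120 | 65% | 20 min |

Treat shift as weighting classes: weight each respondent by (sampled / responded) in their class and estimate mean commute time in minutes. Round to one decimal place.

34.8

Each respondent's weight = sampled/responded in their class; summing within a class gives n_sampled, so:
  day shift: 60 × 15 = 900
  evening shift: 260 × 46 = 11,960
  night shift: 280 × 35 = 9800
  weekend shift: 120 × 20 = 2400
Adjusted estimate = 25,060 / 720 = 34.8056 → 34.8.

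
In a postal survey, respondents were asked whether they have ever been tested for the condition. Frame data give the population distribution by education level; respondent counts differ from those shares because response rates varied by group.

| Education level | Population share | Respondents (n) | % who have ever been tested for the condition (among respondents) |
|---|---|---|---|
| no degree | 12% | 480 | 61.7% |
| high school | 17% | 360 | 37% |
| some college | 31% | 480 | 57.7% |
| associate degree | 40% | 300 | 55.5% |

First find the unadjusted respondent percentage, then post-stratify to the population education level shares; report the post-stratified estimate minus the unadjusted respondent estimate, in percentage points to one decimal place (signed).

-0.1 percentage points

Unadjusted (pooled respondent) estimate weights by respondent counts:
  (480/1620)×61.7 + (360/1620)×37 + (480/1620)×57.7 + (300/1620)×55.5 = 53.8778%
Post-stratified estimate weights by population shares:
  0.12×61.7 + 0.17×37 + 0.31×57.7 + 0.4×55.5 = 53.781%
Difference = 53.781 − 53.8778 = -0.0968 pp.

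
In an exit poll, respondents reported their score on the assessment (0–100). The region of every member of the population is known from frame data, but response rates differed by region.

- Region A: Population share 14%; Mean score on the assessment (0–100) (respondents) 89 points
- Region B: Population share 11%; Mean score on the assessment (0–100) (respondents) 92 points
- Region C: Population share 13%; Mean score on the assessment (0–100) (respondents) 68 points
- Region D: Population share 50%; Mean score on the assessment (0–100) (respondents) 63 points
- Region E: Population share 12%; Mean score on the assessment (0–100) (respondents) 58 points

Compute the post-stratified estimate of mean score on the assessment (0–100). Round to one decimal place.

Reweight to the known region distribution:
  Region A: 0.14 × 89 = 12.46
  Region B: 0.11 × 92 = 10.12
  Region C: 0.13 × 68 = 8.84
  Region D: 0.5 × 63 = 31.5
  Region E: 0.12 × 58 = 6.96
Post-stratified estimate = 69.88 → 69.9.

69.9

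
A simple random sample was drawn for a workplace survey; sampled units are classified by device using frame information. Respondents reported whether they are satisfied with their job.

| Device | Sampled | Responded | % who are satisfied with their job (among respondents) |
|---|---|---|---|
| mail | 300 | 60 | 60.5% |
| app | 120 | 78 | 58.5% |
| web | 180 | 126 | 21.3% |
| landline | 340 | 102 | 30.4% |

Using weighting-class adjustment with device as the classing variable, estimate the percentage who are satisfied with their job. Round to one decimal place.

41.9%

Class response rates: mail 60/300 = 20%, app 78/120 = 65%, web 126/180 = 70%, landline 102/340 = 30%.
Each respondent's weight = sampled/responded in their class; summing within a class gives n_sampled, so:
  mail: 300 × 60.5 = 18,150
  app: 120 × 58.5 = 7020
  web: 180 × 21.3 = 3834
  landline: 340 × 30.4 = 10,336
Adjusted estimate = 39,340 / 940 = 41.8511 → 41.9%.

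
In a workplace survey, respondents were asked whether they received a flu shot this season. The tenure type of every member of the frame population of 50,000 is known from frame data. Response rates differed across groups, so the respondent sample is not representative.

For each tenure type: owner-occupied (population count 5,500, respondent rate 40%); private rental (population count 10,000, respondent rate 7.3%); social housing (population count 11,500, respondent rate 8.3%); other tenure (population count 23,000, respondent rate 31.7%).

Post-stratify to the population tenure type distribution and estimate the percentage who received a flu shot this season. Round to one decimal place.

22.4%

Reweight to the known tenure type distribution:
  owner-occupied: (5,500/50,000) × 40 = 4.4
  private rental: (10,000/50,000) × 7.3 = 1.46
  social housing: (11,500/50,000) × 8.3 = 1.909
  other tenure: (23,000/50,000) × 31.7 = 14.582
Post-stratified estimate = 22.351 → 22.4%.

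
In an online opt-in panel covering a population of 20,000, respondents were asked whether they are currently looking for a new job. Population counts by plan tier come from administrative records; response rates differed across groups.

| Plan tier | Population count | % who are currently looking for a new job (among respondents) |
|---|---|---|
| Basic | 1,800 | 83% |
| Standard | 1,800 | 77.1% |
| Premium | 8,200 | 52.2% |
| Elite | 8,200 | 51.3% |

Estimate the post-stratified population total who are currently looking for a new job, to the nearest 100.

11,400

Each cell contributes its population count × the respondent rate:
  Basic: 1,800 × 83% = 1494
  Standard: 1,800 × 77.1% = 1387.8
  Premium: 8,200 × 52.2% = 4280.4
  Elite: 8,200 × 51.3% = 4206.6
Estimated total = 11368.8 → 11,400.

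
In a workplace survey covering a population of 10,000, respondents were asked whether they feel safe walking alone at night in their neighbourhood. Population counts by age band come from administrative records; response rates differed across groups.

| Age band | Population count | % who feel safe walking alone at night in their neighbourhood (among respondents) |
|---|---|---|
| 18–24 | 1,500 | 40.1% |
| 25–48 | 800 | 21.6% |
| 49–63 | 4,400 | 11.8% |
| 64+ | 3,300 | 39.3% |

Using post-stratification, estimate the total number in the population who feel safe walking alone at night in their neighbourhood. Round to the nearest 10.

2,590

Apply each group's respondent rate to its population count:
  18–24: 1,500 × 40.1% = 601.5
  25–48: 800 × 21.6% = 172.8
  49–63: 4,400 × 11.8% = 519.2
  64+: 3,300 × 39.3% = 1296.9
Estimated total = 2590.4 → 2,590.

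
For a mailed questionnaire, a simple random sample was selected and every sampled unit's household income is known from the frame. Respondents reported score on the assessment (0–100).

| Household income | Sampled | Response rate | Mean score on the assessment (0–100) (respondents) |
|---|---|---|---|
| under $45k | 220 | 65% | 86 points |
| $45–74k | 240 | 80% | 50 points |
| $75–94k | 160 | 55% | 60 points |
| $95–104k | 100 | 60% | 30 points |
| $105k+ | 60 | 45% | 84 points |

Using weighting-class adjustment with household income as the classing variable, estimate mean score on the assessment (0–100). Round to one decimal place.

With weight = n_sampled/n_responded per class, the weighted class total is n_sampled:
  under $45k: 220 × 86 = 18,920
  $45–74k: 240 × 50 = 12,000
  $75–94k: 160 × 60 = 9600
  $95–104k: 100 × 30 = 3000
  $105k+: 60 × 84 = 5040
Adjusted estimate = 48,560 / 780 = 62.2564 → 62.3.

62.3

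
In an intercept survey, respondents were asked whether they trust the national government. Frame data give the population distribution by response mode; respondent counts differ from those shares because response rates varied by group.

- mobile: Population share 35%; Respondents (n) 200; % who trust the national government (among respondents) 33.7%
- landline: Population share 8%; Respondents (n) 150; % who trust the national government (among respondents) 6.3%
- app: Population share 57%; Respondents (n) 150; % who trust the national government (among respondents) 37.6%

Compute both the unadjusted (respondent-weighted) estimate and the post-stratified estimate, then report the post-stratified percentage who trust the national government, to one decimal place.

33.7%

Without adjustment, the pooled respondent share is:
  (200/500)×33.7 + (150/500)×6.3 + (150/500)×37.6 = 26.65%
Post-stratifying to population shares instead:
  0.35×33.7 + 0.08×6.3 + 0.57×37.6 = 33.731%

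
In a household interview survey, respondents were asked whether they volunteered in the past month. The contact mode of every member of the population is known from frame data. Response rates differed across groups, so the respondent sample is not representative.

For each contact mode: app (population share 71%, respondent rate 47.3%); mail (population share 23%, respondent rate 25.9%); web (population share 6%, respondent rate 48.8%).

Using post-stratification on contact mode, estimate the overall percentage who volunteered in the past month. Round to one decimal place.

42.5%

Reweight to the known contact mode distribution:
  app: 0.71 × 47.3 = 33.583
  mail: 0.23 × 25.9 = 5.957
  web: 0.06 × 48.8 = 2.928
Post-stratified estimate = 42.468 → 42.5%.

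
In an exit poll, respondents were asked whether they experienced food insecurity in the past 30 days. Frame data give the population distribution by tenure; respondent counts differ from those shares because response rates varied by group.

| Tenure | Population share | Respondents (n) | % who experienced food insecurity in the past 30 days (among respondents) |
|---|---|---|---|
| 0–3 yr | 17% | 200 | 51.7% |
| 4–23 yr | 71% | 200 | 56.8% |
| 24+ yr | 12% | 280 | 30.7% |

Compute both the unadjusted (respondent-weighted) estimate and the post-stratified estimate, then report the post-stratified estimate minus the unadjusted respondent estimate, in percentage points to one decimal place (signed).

Naive respondent-only estimate (weights = respondent counts):
  (200/680)×51.7 + (200/680)×56.8 + (280/680)×30.7 = 44.5529%
Post-stratifying to population shares instead:
  0.17×51.7 + 0.71×56.8 + 0.12×30.7 = 52.801%
Difference = 52.801 − 44.5529 = 8.2481 pp.

+8.2 percentage points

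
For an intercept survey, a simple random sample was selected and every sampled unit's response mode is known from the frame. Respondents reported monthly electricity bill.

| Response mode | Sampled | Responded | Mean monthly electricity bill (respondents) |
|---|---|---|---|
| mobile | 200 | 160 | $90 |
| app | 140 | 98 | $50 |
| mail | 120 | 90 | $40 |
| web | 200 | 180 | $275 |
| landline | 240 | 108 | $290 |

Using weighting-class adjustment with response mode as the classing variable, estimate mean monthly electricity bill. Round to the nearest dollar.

Class response rates: mobile 160/200 = 80%, app 98/140 = 70%, mail 90/120 = 75%, web 180/200 = 90%, landline 108/240 = 45%.
Weighting each respondent by the inverse class response rate inflates each class back to its sampled size, so the class weight is n_sampled:
  mobile: 200 × 90 = 18,000
  app: 140 × 50 = 7000
  mail: 120 × 40 = 4800
  web: 200 × 275 = 55,000
  landline: 240 × 290 = 69,600
Adjusted estimate = 154,400 / 900 = 171.556 → $172.

$172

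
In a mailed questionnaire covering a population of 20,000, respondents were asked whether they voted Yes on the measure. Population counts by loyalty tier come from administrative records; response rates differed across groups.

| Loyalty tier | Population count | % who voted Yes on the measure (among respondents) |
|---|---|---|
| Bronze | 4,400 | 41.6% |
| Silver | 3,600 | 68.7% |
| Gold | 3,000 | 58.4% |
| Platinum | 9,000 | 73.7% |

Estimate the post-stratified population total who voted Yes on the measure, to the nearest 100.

12,700

Estimated count per cell = population count × respondent percentage:
  Bronze: 4,400 × 41.6% = 1830.4
  Silver: 3,600 × 68.7% = 2473.2
  Gold: 3,000 × 58.4% = 1752
  Platinum: 9,000 × 73.7% = 6633
Estimated total = 12688.6 → 12,700.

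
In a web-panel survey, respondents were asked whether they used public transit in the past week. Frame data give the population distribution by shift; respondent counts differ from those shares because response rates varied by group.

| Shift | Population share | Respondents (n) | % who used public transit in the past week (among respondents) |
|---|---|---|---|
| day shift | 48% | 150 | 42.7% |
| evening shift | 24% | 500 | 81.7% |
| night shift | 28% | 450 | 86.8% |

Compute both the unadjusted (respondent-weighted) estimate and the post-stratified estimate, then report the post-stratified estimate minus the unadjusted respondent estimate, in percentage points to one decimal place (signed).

-14.1 percentage points

Unadjusted (pooled respondent) estimate weights by respondent counts:
  (150/1100)×42.7 + (500/1100)×81.7 + (450/1100)×86.8 = 78.4682%
Reweighting by population shift shares:
  0.48×42.7 + 0.24×81.7 + 0.28×86.8 = 64.408%
Difference = 64.408 − 78.4682 = -14.0602 pp.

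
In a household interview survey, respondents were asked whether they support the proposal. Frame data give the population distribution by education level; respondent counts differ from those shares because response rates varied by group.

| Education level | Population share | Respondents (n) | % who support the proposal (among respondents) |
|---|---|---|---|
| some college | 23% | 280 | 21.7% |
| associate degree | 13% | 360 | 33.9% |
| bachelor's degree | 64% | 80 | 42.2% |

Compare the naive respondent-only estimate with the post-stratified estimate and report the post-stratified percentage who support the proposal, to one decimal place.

36.4%

Naive respondent-only estimate (weights = respondent counts):
  (280/720)×21.7 + (360/720)×33.9 + (80/720)×42.2 = 30.0778%
Post-stratified estimate weights by population shares:
  0.23×21.7 + 0.13×33.9 + 0.64×42.2 = 36.406%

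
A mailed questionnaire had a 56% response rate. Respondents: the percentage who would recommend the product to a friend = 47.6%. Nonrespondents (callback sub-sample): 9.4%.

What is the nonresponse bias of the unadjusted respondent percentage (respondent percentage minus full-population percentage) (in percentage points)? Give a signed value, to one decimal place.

Nonresponse fraction = 1 − 0.56 = 0.44.
Bias = (nonresponse fraction) × (respondent percentage − nonrespondent percentage)
     = 0.44 × (47.6 − 9.4) = 0.44 × 38.2 = 16.808.

+16.8 percentage points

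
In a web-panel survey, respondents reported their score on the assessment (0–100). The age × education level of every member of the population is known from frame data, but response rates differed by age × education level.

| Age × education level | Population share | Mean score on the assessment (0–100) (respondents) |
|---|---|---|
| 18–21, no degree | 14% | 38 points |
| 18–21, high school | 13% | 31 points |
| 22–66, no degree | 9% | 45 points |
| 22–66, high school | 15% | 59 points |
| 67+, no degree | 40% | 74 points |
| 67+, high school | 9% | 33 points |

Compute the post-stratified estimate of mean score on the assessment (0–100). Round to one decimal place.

54.8

Reweight to the known age × education level distribution:
  18–21, no degree: 0.14 × 38 = 5.32
  18–21, high school: 0.13 × 31 = 4.03
  22–66, no degree: 0.09 × 45 = 4.05
  22–66, high school: 0.15 × 59 = 8.85
  67+, no degree: 0.4 × 74 = 29.6
  67+, high school: 0.09 × 33 = 2.97
Post-stratified estimate = 54.82 → 54.8.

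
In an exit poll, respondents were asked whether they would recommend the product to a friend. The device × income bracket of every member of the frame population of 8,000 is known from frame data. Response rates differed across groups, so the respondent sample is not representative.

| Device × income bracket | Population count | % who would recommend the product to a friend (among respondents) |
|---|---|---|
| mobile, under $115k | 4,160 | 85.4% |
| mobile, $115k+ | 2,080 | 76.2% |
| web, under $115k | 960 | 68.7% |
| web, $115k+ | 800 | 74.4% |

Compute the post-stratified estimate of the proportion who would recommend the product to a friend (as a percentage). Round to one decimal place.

79.9%

Each cell contributes population-share × respondent value:
  mobile, under $115k: (4,160/8,000) × 85.4 = 44.408
  mobile, $115k+: (2,080/8,000) × 76.2 = 19.812
  web, under $115k: (960/8,000) × 68.7 = 8.244
  web, $115k+: (800/8,000) × 74.4 = 7.44
Post-stratified estimate = 79.904 → 79.9%.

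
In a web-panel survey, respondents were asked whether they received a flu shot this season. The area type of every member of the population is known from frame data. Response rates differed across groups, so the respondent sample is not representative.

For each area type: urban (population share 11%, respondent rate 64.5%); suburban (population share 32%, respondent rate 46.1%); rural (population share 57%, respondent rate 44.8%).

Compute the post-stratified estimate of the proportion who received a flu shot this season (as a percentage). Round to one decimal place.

47.4%

Weight each group's respondent value by its population share:
  urban: 0.11 × 64.5 = 7.095
  suburban: 0.32 × 46.1 = 14.752
  rural: 0.57 × 44.8 = 25.536
Post-stratified estimate = 47.383 → 47.4%.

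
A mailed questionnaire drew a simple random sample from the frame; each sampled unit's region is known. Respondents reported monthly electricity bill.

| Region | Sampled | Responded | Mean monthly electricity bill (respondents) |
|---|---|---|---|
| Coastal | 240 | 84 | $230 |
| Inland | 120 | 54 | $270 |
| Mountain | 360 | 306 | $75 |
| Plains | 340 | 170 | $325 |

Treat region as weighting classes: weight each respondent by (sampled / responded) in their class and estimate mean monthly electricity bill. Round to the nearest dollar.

Response rates by class: Coastal 84/240 = 35%, Inland 54/120 = 45%, Mountain 306/360 = 85%, Plains 170/340 = 50%.
Inverse-response-rate weighting restores each class to its sampled count, so class totals weight by n_sampled:
  Coastal: 240 × 230 = 55,200
  Inland: 120 × 270 = 32,400
  Mountain: 360 × 75 = 27,000
  Plains: 340 × 325 = 110,500
Adjusted estimate = 225,100 / 1,060 = 212.358 → $212.

$212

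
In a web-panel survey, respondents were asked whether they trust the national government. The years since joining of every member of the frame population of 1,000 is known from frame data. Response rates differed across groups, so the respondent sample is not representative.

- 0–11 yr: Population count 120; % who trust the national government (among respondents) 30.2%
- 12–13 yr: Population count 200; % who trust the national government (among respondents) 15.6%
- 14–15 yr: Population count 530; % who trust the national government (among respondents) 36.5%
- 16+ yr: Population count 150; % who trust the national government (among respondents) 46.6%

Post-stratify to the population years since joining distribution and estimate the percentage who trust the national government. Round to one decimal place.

Each cell contributes population-share × respondent value:
  0–11 yr: (120/1,000) × 30.2 = 3.624
  12–13 yr: (200/1,000) × 15.6 = 3.12
  14–15 yr: (530/1,000) × 36.5 = 19.345
  16+ yr: (150/1,000) × 46.6 = 6.99
Post-stratified estimate = 33.079 → 33.1%.

33.1%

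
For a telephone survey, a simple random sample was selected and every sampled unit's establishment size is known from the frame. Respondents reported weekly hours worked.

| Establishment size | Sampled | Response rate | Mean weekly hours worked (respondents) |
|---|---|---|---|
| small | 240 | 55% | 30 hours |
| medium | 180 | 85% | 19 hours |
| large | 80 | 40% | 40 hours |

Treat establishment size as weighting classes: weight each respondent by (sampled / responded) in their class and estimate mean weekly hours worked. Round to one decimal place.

Each respondent's weight = sampled/responded in their class; summing within a class gives n_sampled, so:
  small: 240 × 30 = 7200
  medium: 180 × 19 = 3420
  large: 80 × 40 = 3200
Adjusted estimate = 13,820 / 500 = 27.64 → 27.6.

27.6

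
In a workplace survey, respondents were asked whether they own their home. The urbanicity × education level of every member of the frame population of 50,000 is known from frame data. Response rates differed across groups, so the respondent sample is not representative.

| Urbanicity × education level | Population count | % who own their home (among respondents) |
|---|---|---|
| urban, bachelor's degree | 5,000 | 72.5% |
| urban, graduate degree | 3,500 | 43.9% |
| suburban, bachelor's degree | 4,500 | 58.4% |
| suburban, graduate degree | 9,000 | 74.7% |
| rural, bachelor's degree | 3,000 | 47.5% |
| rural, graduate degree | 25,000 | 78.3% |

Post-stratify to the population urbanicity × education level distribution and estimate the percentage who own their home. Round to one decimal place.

Each cell contributes population-share × respondent value:
  urban, bachelor's degree: (5,000/50,000) × 72.5 = 7.25
  urban, graduate degree: (3,500/50,000) × 43.9 = 3.073
  suburban, bachelor's degree: (4,500/50,000) × 58.4 = 5.256
  suburban, graduate degree: (9,000/50,000) × 74.7 = 13.446
  rural, bachelor's degree: (3,000/50,000) × 47.5 = 2.85
  rural, graduate degree: (25,000/50,000) × 78.3 = 39.15
Post-stratified estimate = 71.025 → 71.0%.

71.0%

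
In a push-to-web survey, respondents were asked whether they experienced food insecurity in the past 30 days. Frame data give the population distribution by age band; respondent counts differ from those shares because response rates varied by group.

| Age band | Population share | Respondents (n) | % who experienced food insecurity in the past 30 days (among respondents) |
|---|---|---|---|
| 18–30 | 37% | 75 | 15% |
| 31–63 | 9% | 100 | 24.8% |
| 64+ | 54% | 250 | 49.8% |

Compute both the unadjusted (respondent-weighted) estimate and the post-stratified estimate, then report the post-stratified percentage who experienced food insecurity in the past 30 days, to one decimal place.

Without adjustment, the pooled respondent share is:
  (75/425)×15 + (100/425)×24.8 + (250/425)×49.8 = 37.7765%
Reweighting by population age band shares:
  0.37×15 + 0.09×24.8 + 0.54×49.8 = 34.674%

34.7%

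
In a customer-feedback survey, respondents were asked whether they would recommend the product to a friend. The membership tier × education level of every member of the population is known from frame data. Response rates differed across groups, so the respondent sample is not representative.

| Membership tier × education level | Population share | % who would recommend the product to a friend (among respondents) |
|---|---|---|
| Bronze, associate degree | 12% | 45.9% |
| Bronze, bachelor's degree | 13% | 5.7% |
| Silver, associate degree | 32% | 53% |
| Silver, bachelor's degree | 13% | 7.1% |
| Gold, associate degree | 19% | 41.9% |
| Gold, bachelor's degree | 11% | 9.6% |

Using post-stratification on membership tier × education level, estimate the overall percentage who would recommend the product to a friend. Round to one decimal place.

33.1%

Weight each group's respondent value by its population share:
  Bronze, associate degree: 0.12 × 45.9 = 5.508
  Bronze, bachelor's degree: 0.13 × 5.7 = 0.741
  Silver, associate degree: 0.32 × 53 = 16.96
  Silver, bachelor's degree: 0.13 × 7.1 = 0.923
  Gold, associate degree: 0.19 × 41.9 = 7.961
  Gold, bachelor's degree: 0.11 × 9.6 = 1.056
Post-stratified estimate = 33.149 → 33.1%.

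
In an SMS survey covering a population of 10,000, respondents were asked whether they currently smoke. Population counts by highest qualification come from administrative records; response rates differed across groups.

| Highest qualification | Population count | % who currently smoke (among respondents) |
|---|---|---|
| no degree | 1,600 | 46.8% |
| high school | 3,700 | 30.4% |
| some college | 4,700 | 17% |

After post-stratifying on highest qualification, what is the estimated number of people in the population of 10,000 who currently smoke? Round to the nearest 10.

2,670

Each cell contributes its population count × the respondent rate:
  no degree: 1,600 × 46.8% = 748.8
  high school: 3,700 × 30.4% = 1124.8
  some college: 4,700 × 17% = 799
Estimated total = 2672.6 → 2,670.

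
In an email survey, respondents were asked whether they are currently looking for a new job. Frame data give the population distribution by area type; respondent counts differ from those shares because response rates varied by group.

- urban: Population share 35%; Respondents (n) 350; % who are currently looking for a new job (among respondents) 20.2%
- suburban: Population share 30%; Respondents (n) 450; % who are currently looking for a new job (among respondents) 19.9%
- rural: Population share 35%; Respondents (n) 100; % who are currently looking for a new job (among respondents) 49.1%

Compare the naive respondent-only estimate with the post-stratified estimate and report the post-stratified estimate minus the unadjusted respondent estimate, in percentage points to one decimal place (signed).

+7.0 percentage points

Unadjusted (pooled respondent) estimate weights by respondent counts:
  (350/900)×20.2 + (450/900)×19.9 + (100/900)×49.1 = 23.2611%
Post-stratifying to population shares instead:
  0.35×20.2 + 0.3×19.9 + 0.35×49.1 = 30.225%
Difference = 30.225 − 23.2611 = 6.9639 pp.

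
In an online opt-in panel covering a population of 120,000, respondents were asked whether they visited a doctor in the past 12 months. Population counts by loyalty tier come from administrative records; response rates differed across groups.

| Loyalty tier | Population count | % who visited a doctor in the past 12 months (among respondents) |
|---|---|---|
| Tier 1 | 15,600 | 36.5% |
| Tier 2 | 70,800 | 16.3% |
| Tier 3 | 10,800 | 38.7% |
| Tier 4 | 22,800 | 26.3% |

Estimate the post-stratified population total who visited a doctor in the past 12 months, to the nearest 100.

Apply each group's respondent rate to its population count:
  Tier 1: 15,600 × 36.5% = 5694
  Tier 2: 70,800 × 16.3% = 11540.4
  Tier 3: 10,800 × 38.7% = 4179.6
  Tier 4: 22,800 × 26.3% = 5996.4
Estimated total = 27410.4 → 27,400.

27,400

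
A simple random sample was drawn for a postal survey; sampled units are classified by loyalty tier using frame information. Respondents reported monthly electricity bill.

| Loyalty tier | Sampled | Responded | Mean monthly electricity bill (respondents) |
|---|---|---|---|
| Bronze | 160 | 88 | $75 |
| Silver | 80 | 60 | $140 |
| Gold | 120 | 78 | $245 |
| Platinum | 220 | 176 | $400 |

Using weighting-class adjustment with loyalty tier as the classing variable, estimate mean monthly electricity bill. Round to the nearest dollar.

$242

Response rates by class: Bronze 88/160 = 55%, Silver 60/80 = 75%, Gold 78/120 = 65%, Platinum 176/220 = 80%.
Each respondent's weight = sampled/responded in their class; summing within a class gives n_sampled, so:
  Bronze: 160 × 75 = 12,000
  Silver: 80 × 140 = 11,200
  Gold: 120 × 245 = 29,400
  Platinum: 220 × 400 = 88,000
Adjusted estimate = 140,600 / 580 = 242.414 → $242.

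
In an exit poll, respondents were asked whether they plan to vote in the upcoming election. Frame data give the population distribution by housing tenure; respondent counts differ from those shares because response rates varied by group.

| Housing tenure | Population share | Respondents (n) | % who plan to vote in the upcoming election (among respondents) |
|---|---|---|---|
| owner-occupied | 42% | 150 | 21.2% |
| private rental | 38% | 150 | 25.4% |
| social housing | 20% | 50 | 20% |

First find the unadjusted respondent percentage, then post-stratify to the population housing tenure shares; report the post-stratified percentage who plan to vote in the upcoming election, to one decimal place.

Unadjusted (pooled respondent) estimate weights by respondent counts:
  (150/350)×21.2 + (150/350)×25.4 + (50/350)×20 = 22.8286%
Post-stratified estimate weights by population shares:
  0.42×21.2 + 0.38×25.4 + 0.2×20 = 22.556%

22.6%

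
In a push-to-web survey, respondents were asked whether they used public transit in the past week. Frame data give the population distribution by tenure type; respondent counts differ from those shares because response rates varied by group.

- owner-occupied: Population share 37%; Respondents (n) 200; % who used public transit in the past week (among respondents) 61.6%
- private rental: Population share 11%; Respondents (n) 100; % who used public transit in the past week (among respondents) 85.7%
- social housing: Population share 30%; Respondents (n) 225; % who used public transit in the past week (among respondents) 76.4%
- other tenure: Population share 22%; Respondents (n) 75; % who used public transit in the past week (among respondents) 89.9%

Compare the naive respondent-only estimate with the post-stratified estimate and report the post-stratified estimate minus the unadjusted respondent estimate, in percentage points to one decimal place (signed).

Without adjustment, the pooled respondent share is:
  (200/600)×61.6 + (100/600)×85.7 + (225/600)×76.4 + (75/600)×89.9 = 74.7042%
Post-stratified estimate weights by population shares:
  0.37×61.6 + 0.11×85.7 + 0.3×76.4 + 0.22×89.9 = 74.917%
Difference = 74.917 − 74.7042 = 0.2128 pp.

+0.2 percentage points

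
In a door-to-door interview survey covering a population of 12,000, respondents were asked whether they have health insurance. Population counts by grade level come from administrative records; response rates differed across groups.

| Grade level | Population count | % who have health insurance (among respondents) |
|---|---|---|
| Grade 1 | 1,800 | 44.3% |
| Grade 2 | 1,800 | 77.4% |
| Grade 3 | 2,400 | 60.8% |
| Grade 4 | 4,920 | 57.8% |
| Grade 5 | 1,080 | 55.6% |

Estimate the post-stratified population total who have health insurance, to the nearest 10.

Estimated count per cell = population count × respondent percentage:
  Grade 1: 1,800 × 44.3% = 797.4
  Grade 2: 1,800 × 77.4% = 1393.2
  Grade 3: 2,400 × 60.8% = 1459.2
  Grade 4: 4,920 × 57.8% = 2843.76
  Grade 5: 1,080 × 55.6% = 600.48
Estimated total = 7094.04 → 7,090.

7,090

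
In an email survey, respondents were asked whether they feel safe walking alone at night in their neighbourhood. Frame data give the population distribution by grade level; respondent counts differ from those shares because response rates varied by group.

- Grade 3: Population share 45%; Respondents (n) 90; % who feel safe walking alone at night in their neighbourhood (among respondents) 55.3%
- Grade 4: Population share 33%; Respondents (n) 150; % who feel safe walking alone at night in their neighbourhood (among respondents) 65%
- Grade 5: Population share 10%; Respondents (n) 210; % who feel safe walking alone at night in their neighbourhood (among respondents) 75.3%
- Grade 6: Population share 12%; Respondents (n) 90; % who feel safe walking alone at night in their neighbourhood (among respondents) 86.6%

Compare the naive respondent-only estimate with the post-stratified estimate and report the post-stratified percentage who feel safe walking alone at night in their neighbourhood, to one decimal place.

Without adjustment, the pooled respondent share is:
  (90/540)×55.3 + (150/540)×65 + (210/540)×75.3 + (90/540)×86.6 = 70.9889%
Reweighting by population grade level shares:
  0.45×55.3 + 0.33×65 + 0.1×75.3 + 0.12×86.6 = 64.257%

64.3%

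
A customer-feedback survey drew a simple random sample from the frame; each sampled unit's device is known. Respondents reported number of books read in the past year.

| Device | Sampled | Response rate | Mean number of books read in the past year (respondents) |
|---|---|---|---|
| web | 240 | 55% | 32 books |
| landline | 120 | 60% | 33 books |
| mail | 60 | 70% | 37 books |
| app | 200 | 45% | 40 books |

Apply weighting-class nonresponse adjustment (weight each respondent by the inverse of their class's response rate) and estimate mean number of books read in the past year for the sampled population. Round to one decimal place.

35.3

Weighting each respondent by the inverse class response rate inflates each class back to its sampled size, so the class weight is n_sampled:
  web: 240 × 32 = 7680
  landline: 120 × 33 = 3960
  mail: 60 × 37 = 2220
  app: 200 × 40 = 8000
Adjusted estimate = 21,860 / 620 = 35.2581 → 35.3.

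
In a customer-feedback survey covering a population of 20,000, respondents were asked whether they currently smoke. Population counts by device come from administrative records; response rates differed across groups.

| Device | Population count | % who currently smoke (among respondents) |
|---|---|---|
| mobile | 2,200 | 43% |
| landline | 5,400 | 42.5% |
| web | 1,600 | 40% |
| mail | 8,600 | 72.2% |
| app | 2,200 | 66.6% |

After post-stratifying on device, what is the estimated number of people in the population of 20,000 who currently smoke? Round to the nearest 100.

Estimated count per cell = population count × respondent percentage:
  mobile: 2,200 × 43% = 946
  landline: 5,400 × 42.5% = 2295
  web: 1,600 × 40% = 640
  mail: 8,600 × 72.2% = 6209.2
  app: 2,200 × 66.6% = 1465.2
Estimated total = 11555.4 → 11,600.

11,600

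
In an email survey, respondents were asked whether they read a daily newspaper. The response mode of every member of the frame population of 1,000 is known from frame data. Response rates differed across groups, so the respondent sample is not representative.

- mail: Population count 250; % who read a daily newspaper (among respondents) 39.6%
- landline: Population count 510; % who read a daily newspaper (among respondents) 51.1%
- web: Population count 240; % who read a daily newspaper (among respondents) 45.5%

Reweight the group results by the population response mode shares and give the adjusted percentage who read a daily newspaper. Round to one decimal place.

Weight each group's respondent value by its population share:
  mail: (250/1,000) × 39.6 = 9.9
  landline: (510/1,000) × 51.1 = 26.061
  web: (240/1,000) × 45.5 = 10.92
Post-stratified estimate = 46.881 → 46.9%.

46.9%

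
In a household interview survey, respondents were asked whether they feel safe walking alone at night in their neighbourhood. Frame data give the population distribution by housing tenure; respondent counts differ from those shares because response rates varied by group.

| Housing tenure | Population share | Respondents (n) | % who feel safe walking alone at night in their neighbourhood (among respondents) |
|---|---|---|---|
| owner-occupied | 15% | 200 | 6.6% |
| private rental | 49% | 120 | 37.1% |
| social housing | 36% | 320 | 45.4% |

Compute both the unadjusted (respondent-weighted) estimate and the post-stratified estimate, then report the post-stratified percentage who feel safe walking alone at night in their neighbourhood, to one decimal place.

35.5%

Unadjusted (pooled respondent) estimate weights by respondent counts:
  (200/640)×6.6 + (120/640)×37.1 + (320/640)×45.4 = 31.7188%
Post-stratified estimate weights by population shares:
  0.15×6.6 + 0.49×37.1 + 0.36×45.4 = 35.513%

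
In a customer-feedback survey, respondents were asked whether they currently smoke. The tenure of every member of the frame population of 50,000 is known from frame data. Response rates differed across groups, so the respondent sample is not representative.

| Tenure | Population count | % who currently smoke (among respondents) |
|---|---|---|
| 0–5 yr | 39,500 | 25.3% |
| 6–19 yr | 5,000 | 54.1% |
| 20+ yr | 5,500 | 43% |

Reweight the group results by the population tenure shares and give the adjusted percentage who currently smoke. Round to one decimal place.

30.1%

Post-stratification weights by population share, not respondent share:
  0–5 yr: (39,500/50,000) × 25.3 = 19.987
  6–19 yr: (5,000/50,000) × 54.1 = 5.41
  20+ yr: (5,500/50,000) × 43 = 4.73
Post-stratified estimate = 30.127 → 30.1%.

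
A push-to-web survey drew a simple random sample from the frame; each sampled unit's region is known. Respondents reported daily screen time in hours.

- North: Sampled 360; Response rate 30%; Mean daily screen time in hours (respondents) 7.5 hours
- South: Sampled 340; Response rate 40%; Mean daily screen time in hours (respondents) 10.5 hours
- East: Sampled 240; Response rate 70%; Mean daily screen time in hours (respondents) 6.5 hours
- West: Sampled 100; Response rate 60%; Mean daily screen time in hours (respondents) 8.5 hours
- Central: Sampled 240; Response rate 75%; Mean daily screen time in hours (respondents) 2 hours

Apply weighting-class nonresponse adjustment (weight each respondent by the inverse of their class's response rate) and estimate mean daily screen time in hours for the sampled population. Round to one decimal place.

Each respondent's weight = sampled/responded in their class; summing within a class gives n_sampled, so:
  North: 360 × 7.5 = 2700
  South: 340 × 10.5 = 3570
  East: 240 × 6.5 = 1560
  West: 100 × 8.5 = 850
  Central: 240 × 2 = 480
Adjusted estimate = 9160 / 1,280 = 7.15625 → 7.2.

7.2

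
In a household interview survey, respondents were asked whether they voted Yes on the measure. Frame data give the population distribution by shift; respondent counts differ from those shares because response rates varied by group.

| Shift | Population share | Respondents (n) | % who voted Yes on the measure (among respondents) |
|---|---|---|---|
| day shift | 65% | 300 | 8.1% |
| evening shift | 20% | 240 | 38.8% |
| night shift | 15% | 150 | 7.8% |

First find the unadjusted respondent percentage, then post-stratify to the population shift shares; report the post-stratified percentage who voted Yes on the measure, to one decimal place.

Naive respondent-only estimate (weights = respondent counts):
  (300/690)×8.1 + (240/690)×38.8 + (150/690)×7.8 = 18.713%
Post-stratifying to population shares instead:
  0.65×8.1 + 0.2×38.8 + 0.15×7.8 = 14.195%

14.2%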